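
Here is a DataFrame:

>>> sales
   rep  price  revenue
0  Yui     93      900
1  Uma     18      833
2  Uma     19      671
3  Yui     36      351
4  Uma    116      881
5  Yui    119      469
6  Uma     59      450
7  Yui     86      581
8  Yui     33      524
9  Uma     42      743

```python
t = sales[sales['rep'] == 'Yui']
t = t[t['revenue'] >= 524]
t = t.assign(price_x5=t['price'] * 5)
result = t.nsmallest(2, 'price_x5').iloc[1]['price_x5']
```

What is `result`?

430

filter rows where rep == 'Yui':
   rep  price  revenue
0  Yui     93      900
3  Yui     36      351
5  Yui    119      469
7  Yui     86      581
8  Yui     33      524
filter rows where revenue >= 524:
   rep  price  revenue
0  Yui     93      900
7  Yui     86      581
8  Yui     33      524
add column price_x5 = t['price'] * 5:
   rep  price  revenue  price_x5
0  Yui     93      900       465
7  Yui     86      581       430
8  Yui     33      524       165
take 2 rows with smallest price_x5:
   rep  price  revenue  price_x5
8  Yui     33      524       165
7  Yui     86      581       430
Finally, value at position 1, column 'price_x5' = 430.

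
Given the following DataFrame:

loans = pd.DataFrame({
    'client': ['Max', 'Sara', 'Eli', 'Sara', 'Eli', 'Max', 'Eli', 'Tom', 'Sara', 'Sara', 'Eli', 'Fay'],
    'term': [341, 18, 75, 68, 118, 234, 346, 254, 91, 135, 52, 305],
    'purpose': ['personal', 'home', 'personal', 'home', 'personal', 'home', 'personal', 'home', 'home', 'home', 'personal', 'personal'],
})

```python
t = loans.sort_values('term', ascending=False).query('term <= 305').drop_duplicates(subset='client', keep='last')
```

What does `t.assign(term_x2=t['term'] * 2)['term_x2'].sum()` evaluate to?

1726

sort by term descending:
   client  term   purpose
6     Eli   346  personal
0     Max   341  personal
11    Fay   305  personal
7     Tom   254      home
5     Max   234      home
9    Sara   135      home
4     Eli   118  personal
8    Sara    91      home
2     Eli    75  personal
3    Sara    68      home
10    Eli    52  personal
1    Sara    18      home
filter rows where term <= 305:
   client  term   purpose
11    Fay   305  personal
7     Tom   254      home
5     Max   234      home
9    Sara   135      home
4     Eli   118  personal
8    Sara    91      home
2     Eli    75  personal
3    Sara    68      home
10    Eli    52  personal
1    Sara    18      home
drop duplicate client (keep=last):
   client  term   purpose
11    Fay   305  personal
7     Tom   254      home
5     Max   234      home
10    Eli    52  personal
1    Sara    18      home
add column term_x2 = t['term'] * 2:
   client  term   purpose  term_x2
11    Fay   305  personal      610
7     Tom   254      home      508
5     Max   234      home      468
10    Eli    52  personal      104
1    Sara    18      home       36
Taking the sum of column 'term_x2' gives 1726.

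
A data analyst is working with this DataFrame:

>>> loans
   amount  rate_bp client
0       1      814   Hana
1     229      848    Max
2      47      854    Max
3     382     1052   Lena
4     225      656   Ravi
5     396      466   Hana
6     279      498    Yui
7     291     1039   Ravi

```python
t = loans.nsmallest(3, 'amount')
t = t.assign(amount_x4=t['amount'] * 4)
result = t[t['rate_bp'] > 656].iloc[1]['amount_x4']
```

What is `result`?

take 3 rows with smallest amount:
   amount  rate_bp client
0       1      814   Hana
2      47      854    Max
4     225      656   Ravi
add column amount_x4 = t['amount'] * 4:
   amount  rate_bp client  amount_x4
0       1      814   Hana          4
2      47      854    Max        188
4     225      656   Ravi        900
filter rows where rate_bp > 656:
   amount  rate_bp client  amount_x4
0       1      814   Hana          4
2      47      854    Max        188
Hence 188.

188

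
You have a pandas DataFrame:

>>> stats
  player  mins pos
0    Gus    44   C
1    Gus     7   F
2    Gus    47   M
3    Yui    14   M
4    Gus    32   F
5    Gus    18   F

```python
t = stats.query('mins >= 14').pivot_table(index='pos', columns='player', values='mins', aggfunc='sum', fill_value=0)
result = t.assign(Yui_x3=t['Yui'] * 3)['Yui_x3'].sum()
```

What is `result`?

filter rows where mins >= 14:
  player  mins pos
0    Gus    44   C
2    Gus    47   M
3    Yui    14   M
4    Gus    32   F
5    Gus    18   F
pivot: rows=pos, cols=player, sum(mins):
player  Gus  Yui
pos             
C        44    0
F        50    0
M        47   14
add column Yui_x3 = t['Yui'] * 3:
player  Gus  Yui  Yui_x3
pos                     
C        44    0       0
F        50    0       0
M        47   14      42
So sum() = 42.

42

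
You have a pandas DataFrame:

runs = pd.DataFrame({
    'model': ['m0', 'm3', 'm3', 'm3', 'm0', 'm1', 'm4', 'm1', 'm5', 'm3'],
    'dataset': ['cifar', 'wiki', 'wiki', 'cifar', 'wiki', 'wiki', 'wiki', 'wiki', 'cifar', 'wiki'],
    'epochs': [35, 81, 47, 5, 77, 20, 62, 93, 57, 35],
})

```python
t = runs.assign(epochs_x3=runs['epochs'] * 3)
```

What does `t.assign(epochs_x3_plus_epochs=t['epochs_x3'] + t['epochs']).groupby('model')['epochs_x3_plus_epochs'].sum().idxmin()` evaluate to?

m5

add column epochs_x3 = runs['epochs'] * 3:
  model dataset  epochs  epochs_x3
0    m0   cifar      35        105
1    m3    wiki      81        243
2    m3    wiki      47        141
3    m3   cifar       5         15
4    m0    wiki      77        231
5    m1    wiki      20         60
6    m4    wiki      62        186
7    m1    wiki      93        279
8    m5   cifar      57        171
9    m3    wiki      35        105
add column epochs_x3_plus_epochs = t['epochs_x3'] + t['epochs']:
  model dataset  epochs  epochs_x3  epochs_x3_plus_epochs
0    m0   cifar      35        105                    140
1    m3    wiki      81        243                    324
2    m3    wiki      47        141                    188
3    m3   cifar       5         15                     20
4    m0    wiki      77        231                    308
5    m1    wiki      20         60                     80
6    m4    wiki      62        186                    248
7    m1    wiki      93        279                    372
8    m5   cifar      57        171                    228
9    m3    wiki      35        105                    140
group by model, sum of epochs_x3_plus_epochs:
model
m0    448
m1    452
m3    672
m4    248
m5    228
Name: epochs_x3_plus_epochs, dtype: int64
Finally, label with the smallest value = m5.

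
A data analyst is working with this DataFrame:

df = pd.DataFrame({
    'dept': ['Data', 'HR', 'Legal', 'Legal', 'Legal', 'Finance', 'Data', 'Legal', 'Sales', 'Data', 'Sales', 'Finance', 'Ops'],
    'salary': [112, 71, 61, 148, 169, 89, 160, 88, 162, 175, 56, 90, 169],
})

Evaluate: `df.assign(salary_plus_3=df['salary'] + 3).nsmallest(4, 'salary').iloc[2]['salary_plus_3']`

add column salary_plus_3 = df['salary'] + 3:
       dept  salary  salary_plus_3
0      Data     112            115
1        HR      71             74
2     Legal      61             64
3     Legal     148            151
4     Legal     169            172
5   Finance      89             92
6      Data     160            163
7     Legal      88             91
8     Sales     162            165
9      Data     175            178
10    Sales      56             59
11  Finance      90             93
12      Ops     169            172
take 4 rows with smallest salary:
     dept  salary  salary_plus_3
10  Sales      56             59
2   Legal      61             64
1      HR      71             74
7   Legal      88             91

74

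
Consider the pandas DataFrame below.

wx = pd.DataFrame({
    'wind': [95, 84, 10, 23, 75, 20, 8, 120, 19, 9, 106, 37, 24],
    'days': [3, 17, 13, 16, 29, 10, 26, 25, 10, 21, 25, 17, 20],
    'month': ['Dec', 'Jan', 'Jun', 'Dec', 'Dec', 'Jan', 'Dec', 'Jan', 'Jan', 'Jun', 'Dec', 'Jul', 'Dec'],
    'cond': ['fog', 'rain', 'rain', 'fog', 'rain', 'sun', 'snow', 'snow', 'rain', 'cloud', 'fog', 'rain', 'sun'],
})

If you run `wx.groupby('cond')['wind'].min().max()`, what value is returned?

group by cond, min of wind:
cond
cloud     9
fog      23
rain     10
snow      8
sun      20
Name: wind, dtype: int64
Hence 23.

23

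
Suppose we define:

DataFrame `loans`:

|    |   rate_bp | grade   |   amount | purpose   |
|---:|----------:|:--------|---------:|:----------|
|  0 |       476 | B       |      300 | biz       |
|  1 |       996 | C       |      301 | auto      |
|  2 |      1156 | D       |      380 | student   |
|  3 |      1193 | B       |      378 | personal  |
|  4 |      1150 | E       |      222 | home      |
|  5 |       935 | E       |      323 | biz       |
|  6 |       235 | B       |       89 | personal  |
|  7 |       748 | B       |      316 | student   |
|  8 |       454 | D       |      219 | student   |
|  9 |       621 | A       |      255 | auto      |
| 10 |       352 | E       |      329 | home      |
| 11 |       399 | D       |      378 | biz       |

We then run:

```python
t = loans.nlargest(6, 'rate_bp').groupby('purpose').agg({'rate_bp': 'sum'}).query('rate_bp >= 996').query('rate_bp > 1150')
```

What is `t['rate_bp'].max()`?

1904

take 6 rows with largest rate_bp:
   rate_bp grade  amount   purpose
3     1193     B     378  personal
2     1156     D     380   student
4     1150     E     222      home
1      996     C     301      auto
5      935     E     323       biz
7      748     B     316   student
group by purpose, sum of rate_bp:
          rate_bp
purpose          
auto          996
biz           935
home         1150
personal     1193
student      1904
filter rows where rate_bp >= 996:
          rate_bp
purpose          
auto          996
home         1150
personal     1193
student      1904
filter rows where rate_bp > 1150:
          rate_bp
purpose          
personal     1193
student      1904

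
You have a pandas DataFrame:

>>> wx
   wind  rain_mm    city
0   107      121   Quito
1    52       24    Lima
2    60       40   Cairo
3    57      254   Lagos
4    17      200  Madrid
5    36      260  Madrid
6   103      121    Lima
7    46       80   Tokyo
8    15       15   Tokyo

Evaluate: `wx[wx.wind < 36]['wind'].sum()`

filter rows where wind < 36:
   wind  rain_mm    city
4    17      200  Madrid
8    15       15   Tokyo
Hence 32.

32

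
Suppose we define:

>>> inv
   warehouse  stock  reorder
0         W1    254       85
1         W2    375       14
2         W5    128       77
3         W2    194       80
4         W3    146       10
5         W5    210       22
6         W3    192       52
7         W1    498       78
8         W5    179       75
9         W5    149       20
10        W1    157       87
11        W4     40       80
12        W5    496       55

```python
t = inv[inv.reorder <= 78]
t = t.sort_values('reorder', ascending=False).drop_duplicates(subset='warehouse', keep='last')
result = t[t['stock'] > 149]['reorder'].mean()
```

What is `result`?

46.0

filter rows where reorder <= 78:
   warehouse  stock  reorder
1         W2    375       14
2         W5    128       77
4         W3    146       10
5         W5    210       22
6         W3    192       52
7         W1    498       78
8         W5    179       75
9         W5    149       20
12        W5    496       55
sort by reorder descending:
   warehouse  stock  reorder
7         W1    498       78
2         W5    128       77
8         W5    179       75
12        W5    496       55
6         W3    192       52
5         W5    210       22
9         W5    149       20
1         W2    375       14
4         W3    146       10
drop duplicate warehouse (keep=last):
  warehouse  stock  reorder
7        W1    498       78
9        W5    149       20
1        W2    375       14
4        W3    146       10
filter rows where stock > 149:
  warehouse  stock  reorder
7        W1    498       78
1        W2    375       14
Then the mean of column 'reorder': 46.0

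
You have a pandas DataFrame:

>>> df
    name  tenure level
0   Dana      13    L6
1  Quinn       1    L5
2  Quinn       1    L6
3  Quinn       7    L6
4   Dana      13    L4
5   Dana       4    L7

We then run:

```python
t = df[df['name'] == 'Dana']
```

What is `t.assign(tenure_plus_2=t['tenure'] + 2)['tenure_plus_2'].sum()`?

filter rows where name == 'Dana':
   name  tenure level
0  Dana      13    L6
4  Dana      13    L4
5  Dana       4    L7
add column tenure_plus_2 = t['tenure'] + 2:
   name  tenure level  tenure_plus_2
0  Dana      13    L6             15
4  Dana      13    L4             15
5  Dana       4    L7              6

36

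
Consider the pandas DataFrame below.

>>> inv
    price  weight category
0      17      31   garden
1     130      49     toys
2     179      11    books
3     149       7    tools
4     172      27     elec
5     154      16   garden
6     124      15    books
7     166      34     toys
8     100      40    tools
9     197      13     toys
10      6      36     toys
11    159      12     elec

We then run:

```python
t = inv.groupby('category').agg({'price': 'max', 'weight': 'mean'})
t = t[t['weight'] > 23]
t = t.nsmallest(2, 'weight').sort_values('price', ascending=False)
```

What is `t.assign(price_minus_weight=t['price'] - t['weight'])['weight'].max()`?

group by category: max(price), mean(weight):
          price  weight
category               
books       179    13.0
elec        172    19.5
garden      154    23.5
tools       149    23.5
toys        197    33.0
filter rows where weight > 23:
          price  weight
category               
garden      154    23.5
tools       149    23.5
toys        197    33.0
take 2 rows with smallest weight:
          price  weight
category               
garden      154    23.5
tools       149    23.5
sort by price descending:
          price  weight
category               
garden      154    23.5
tools       149    23.5
add column price_minus_weight = t['price'] - t['weight']:
          price  weight  price_minus_weight
category                                   
garden      154    23.5               130.5
tools       149    23.5               125.5
Hence 23.5.

23.5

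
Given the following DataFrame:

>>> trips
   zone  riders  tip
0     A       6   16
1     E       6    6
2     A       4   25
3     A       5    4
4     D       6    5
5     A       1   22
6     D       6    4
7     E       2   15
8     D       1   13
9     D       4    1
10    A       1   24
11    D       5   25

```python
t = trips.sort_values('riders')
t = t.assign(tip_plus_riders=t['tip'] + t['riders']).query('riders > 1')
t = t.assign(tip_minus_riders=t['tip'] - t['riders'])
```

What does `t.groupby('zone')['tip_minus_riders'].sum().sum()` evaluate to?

sort by riders:
   zone  riders  tip
5     A       1   22
8     D       1   13
10    A       1   24
7     E       2   15
2     A       4   25
9     D       4    1
3     A       5    4
11    D       5   25
0     A       6   16
1     E       6    6
4     D       6    5
6     D       6    4
add column tip_plus_riders = t['tip'] + t['riders']:
   zone  riders  tip  tip_plus_riders
5     A       1   22               23
8     D       1   13               14
10    A       1   24               25
7     E       2   15               17
2     A       4   25               29
9     D       4    1                5
3     A       5    4                9
11    D       5   25               30
0     A       6   16               22
1     E       6    6               12
4     D       6    5               11
6     D       6    4               10
filter rows where riders > 1:
   zone  riders  tip  tip_plus_riders
7     E       2   15               17
2     A       4   25               29
9     D       4    1                5
3     A       5    4                9
11    D       5   25               30
0     A       6   16               22
1     E       6    6               12
4     D       6    5               11
6     D       6    4               10
add column tip_minus_riders = t['tip'] - t['riders']:
   zone  riders  tip  tip_plus_riders  tip_minus_riders
7     E       2   15               17                13
2     A       4   25               29                21
9     D       4    1                5                -3
3     A       5    4                9                -1
11    D       5   25               30                20
0     A       6   16               22                10
1     E       6    6               12                 0
4     D       6    5               11                -1
6     D       6    4               10                -2
group by zone, sum of tip_minus_riders:
zone
A    30
D    14
E    13
Name: tip_minus_riders, dtype: int64

57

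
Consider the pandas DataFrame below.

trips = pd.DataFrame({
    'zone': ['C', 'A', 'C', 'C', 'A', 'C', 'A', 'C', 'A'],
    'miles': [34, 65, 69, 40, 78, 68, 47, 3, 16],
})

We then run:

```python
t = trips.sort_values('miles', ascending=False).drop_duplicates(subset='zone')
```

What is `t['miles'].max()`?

78

sort by miles descending:
  zone  miles
4    A     78
2    C     69
5    C     68
1    A     65
6    A     47
3    C     40
0    C     34
8    A     16
7    C      3
drop duplicate zone (keep=first):
  zone  miles
4    A     78
2    C     69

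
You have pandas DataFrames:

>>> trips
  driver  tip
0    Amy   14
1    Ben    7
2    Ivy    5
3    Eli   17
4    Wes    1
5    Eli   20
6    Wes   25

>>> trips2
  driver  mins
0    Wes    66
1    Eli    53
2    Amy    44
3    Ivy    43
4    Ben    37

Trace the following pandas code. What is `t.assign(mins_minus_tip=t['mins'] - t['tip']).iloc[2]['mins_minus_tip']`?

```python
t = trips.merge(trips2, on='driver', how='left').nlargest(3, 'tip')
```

merge on 'driver' (how='left') → 7 rows:
  driver  tip  mins
0    Amy   14    44
1    Ben    7    37
2    Ivy    5    43
3    Eli   17    53
4    Wes    1    66
5    Eli   20    53
6    Wes   25    66
take 3 rows with largest tip:
  driver  tip  mins
6    Wes   25    66
5    Eli   20    53
3    Eli   17    53
add column mins_minus_tip = t['mins'] - t['tip']:
  driver  tip  mins  mins_minus_tip
6    Wes   25    66              41
5    Eli   20    53              33
3    Eli   17    53              36

36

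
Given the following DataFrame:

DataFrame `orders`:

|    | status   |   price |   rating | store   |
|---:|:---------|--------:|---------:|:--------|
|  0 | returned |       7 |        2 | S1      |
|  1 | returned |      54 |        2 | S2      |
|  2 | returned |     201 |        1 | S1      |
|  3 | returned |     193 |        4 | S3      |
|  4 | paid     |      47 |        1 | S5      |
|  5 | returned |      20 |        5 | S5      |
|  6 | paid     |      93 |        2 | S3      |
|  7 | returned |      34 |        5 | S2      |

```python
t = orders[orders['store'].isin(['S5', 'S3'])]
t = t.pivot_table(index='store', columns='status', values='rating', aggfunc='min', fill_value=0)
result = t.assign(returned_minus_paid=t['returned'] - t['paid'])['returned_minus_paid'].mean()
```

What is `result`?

filter rows where store in ['S5', 'S3']:
     status  price  rating store
3  returned    193       4    S3
4      paid     47       1    S5
5  returned     20       5    S5
6      paid     93       2    S3
pivot: rows=store, cols=status, min(rating):
status  paid  returned
store                 
S3         2         4
S5         1         5
add column returned_minus_paid = t['returned'] - t['paid']:
status  paid  returned  returned_minus_paid
store                                      
S3         2         4                    2
S5         1         5                    4

3.0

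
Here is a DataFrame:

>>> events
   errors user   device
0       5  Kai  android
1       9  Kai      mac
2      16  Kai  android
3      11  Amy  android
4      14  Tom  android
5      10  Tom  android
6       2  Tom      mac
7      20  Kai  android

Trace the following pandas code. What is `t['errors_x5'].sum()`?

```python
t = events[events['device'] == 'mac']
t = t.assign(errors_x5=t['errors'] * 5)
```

55

filter rows where device == 'mac':
   errors user device
1       9  Kai    mac
6       2  Tom    mac
add column errors_x5 = t['errors'] * 5:
   errors user device  errors_x5
1       9  Kai    mac         45
6       2  Tom    mac         10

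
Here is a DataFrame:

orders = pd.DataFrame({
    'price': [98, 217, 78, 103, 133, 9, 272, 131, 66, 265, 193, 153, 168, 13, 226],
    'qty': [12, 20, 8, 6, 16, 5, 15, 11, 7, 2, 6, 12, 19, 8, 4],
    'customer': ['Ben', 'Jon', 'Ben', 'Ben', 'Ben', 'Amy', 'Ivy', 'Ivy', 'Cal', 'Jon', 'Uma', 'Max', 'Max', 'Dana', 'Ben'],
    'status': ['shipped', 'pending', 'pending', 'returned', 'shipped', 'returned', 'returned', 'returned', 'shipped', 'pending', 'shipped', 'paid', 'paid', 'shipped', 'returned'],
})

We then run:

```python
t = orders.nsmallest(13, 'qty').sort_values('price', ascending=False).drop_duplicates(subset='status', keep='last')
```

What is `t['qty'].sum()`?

33

take 13 rows with smallest qty:
    price  qty customer    status
9     265    2      Jon   pending
14    226    4      Ben  returned
5       9    5      Amy  returned
3     103    6      Ben  returned
10    193    6      Uma   shipped
8      66    7      Cal   shipped
2      78    8      Ben   pending
13     13    8     Dana   shipped
7     131   11      Ivy  returned
0      98   12      Ben   shipped
11    153   12      Max      paid
6     272   15      Ivy  returned
4     133   16      Ben   shipped
sort by price descending:
    price  qty customer    status
6     272   15      Ivy  returned
9     265    2      Jon   pending
14    226    4      Ben  returned
10    193    6      Uma   shipped
11    153   12      Max      paid
4     133   16      Ben   shipped
7     131   11      Ivy  returned
3     103    6      Ben  returned
0      98   12      Ben   shipped
2      78    8      Ben   pending
8      66    7      Cal   shipped
13     13    8     Dana   shipped
5       9    5      Amy  returned
drop duplicate status (keep=last):
    price  qty customer    status
11    153   12      Max      paid
2      78    8      Ben   pending
13     13    8     Dana   shipped
5       9    5      Amy  returned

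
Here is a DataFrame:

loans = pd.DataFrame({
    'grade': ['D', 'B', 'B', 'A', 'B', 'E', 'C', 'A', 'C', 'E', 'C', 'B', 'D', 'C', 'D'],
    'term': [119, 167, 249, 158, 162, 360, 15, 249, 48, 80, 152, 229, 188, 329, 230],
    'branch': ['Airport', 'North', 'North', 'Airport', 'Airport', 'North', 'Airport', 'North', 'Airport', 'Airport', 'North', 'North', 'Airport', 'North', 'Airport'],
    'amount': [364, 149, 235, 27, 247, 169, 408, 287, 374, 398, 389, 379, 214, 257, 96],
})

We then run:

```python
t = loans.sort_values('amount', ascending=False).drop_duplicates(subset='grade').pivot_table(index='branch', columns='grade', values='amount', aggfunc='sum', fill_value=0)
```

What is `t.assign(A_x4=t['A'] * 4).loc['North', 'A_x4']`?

sort by amount descending:
   grade  term   branch  amount
6      C    15  Airport     408
9      E    80  Airport     398
10     C   152    North     389
11     B   229    North     379
8      C    48  Airport     374
0      D   119  Airport     364
7      A   249    North     287
13     C   329    North     257
4      B   162  Airport     247
2      B   249    North     235
12     D   188  Airport     214
5      E   360    North     169
1      B   167    North     149
14     D   230  Airport      96
3      A   158  Airport      27
drop duplicate grade (keep=first):
   grade  term   branch  amount
6      C    15  Airport     408
9      E    80  Airport     398
11     B   229    North     379
0      D   119  Airport     364
7      A   249    North     287
pivot: rows=branch, cols=grade, sum(amount):
grade      A    B    C    D    E
branch                          
Airport    0    0  408  364  398
North    287  379    0    0    0
add column A_x4 = t['A'] * 4:
grade      A    B    C    D    E  A_x4
branch                                
Airport    0    0  408  364  398     0
North    287  379    0    0    0  1148
value at row 'North', column 'A_x4' → 1148

1148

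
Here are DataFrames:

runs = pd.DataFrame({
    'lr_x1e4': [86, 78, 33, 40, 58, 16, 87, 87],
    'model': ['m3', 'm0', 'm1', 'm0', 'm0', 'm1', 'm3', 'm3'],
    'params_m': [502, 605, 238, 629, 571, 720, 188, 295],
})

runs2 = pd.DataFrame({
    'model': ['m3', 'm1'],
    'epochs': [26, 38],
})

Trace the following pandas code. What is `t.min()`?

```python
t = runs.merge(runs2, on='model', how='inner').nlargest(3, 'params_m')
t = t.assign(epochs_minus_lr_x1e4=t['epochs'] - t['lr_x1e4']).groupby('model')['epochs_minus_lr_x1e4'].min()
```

merge on 'model' (how='inner') → 5 rows:
   lr_x1e4 model  params_m  epochs
0       86    m3       502      26
1       33    m1       238      38
2       16    m1       720      38
3       87    m3       188      26
4       87    m3       295      26
take 3 rows with largest params_m:
   lr_x1e4 model  params_m  epochs
2       16    m1       720      38
0       86    m3       502      26
4       87    m3       295      26
add column epochs_minus_lr_x1e4 = t['epochs'] - t['lr_x1e4']:
   lr_x1e4 model  params_m  epochs  epochs_minus_lr_x1e4
2       16    m1       720      38                    22
0       86    m3       502      26                   -60
4       87    m3       295      26                   -61
group by model, min of epochs_minus_lr_x1e4:
model
m1    22
m3   -61
Name: epochs_minus_lr_x1e4, dtype: int64
Then the min of the resulting series: -61

-61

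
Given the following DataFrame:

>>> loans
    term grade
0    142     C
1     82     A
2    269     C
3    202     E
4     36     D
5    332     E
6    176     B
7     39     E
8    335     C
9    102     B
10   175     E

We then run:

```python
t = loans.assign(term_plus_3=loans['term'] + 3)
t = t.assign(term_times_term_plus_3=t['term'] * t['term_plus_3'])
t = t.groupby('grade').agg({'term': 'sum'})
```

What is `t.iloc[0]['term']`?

82

add column term_plus_3 = loans['term'] + 3:
    term grade  term_plus_3
0    142     C          145
1     82     A           85
2    269     C          272
3    202     E          205
4     36     D           39
5    332     E          335
6    176     B          179
7     39     E           42
8    335     C          338
9    102     B          105
10   175     E          178
add column term_times_term_plus_3 = t['term'] * t['term_plus_3']:
    term grade  term_plus_3  term_times_term_plus_3
0    142     C          145                   20590
1     82     A           85                    6970
2    269     C          272                   73168
3    202     E          205                   41410
4     36     D           39                    1404
5    332     E          335                  111220
6    176     B          179                   31504
7     39     E           42                    1638
8    335     C          338                  113230
9    102     B          105                   10710
10   175     E          178                   31150
group by grade, sum of term:
       term
grade      
A        82
B       278
C       746
D        36
E       748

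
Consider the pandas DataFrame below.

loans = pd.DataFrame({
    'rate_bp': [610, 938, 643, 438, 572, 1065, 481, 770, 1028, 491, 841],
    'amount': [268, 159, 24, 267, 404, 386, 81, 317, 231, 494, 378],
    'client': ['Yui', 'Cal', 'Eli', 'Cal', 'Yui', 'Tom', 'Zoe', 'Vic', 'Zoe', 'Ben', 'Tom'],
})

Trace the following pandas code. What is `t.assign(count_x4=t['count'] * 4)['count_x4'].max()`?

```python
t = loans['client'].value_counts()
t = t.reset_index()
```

8

value_counts of client:
client
Yui    2
Cal    2
Tom    2
Zoe    2
Eli    1
Vic    1
Ben    1
Name: count, dtype: int64
reset_index():
  client  count
0    Yui      2
1    Cal      2
2    Tom      2
3    Zoe      2
4    Eli      1
5    Vic      1
6    Ben      1
add column count_x4 = t['count'] * 4:
  client  count  count_x4
0    Yui      2         8
1    Cal      2         8
2    Tom      2         8
3    Zoe      2         8
4    Eli      1         4
5    Vic      1         4
6    Ben      1         4
Reading off the max of column 'count_x4', we get 8.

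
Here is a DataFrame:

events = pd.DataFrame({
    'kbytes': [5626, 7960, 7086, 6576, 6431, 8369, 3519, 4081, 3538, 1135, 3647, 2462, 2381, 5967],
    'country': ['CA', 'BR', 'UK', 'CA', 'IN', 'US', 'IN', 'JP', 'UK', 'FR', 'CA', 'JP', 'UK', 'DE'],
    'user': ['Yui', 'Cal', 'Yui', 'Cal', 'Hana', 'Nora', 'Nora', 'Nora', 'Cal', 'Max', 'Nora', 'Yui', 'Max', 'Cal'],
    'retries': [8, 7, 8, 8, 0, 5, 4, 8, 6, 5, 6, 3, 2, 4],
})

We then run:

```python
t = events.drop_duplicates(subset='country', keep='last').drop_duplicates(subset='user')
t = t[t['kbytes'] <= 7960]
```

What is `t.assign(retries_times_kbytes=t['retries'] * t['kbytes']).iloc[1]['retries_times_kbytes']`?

drop duplicate country (keep=last):
    kbytes country  user  retries
1     7960      BR   Cal        7
5     8369      US  Nora        5
6     3519      IN  Nora        4
9     1135      FR   Max        5
10    3647      CA  Nora        6
11    2462      JP   Yui        3
12    2381      UK   Max        2
13    5967      DE   Cal        4
drop duplicate user (keep=first):
    kbytes country  user  retries
1     7960      BR   Cal        7
5     8369      US  Nora        5
9     1135      FR   Max        5
11    2462      JP   Yui        3
filter rows where kbytes <= 7960:
    kbytes country user  retries
1     7960      BR  Cal        7
9     1135      FR  Max        5
11    2462      JP  Yui        3
add column retries_times_kbytes = t['retries'] * t['kbytes']:
    kbytes country user  retries  retries_times_kbytes
1     7960      BR  Cal        7                 55720
9     1135      FR  Max        5                  5675
11    2462      JP  Yui        3                  7386
value at position 1, column 'retries_times_kbytes' → 5675

5675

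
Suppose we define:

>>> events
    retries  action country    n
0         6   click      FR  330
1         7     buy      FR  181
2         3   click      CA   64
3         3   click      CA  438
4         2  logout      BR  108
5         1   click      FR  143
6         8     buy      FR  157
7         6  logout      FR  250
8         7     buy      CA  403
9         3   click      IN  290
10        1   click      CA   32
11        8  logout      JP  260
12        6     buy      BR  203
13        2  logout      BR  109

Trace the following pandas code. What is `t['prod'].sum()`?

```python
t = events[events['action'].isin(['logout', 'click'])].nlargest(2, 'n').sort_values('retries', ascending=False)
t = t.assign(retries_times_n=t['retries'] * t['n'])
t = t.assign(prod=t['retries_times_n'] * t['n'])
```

1228932

filter rows where action in ['logout', 'click']:
    retries  action country    n
0         6   click      FR  330
2         3   click      CA   64
3         3   click      CA  438
4         2  logout      BR  108
5         1   click      FR  143
7         6  logout      FR  250
9         3   click      IN  290
10        1   click      CA   32
11        8  logout      JP  260
13        2  logout      BR  109
take 2 rows with largest n:
   retries action country    n
3        3  click      CA  438
0        6  click      FR  330
sort by retries descending:
   retries action country    n
0        6  click      FR  330
3        3  click      CA  438
add column retries_times_n = t['retries'] * t['n']:
   retries action country    n  retries_times_n
0        6  click      FR  330             1980
3        3  click      CA  438             1314
add column prod = t['retries_times_n'] * t['n']:
   retries action country    n  retries_times_n    prod
0        6  click      FR  330             1980  653400
3        3  click      CA  438             1314  575532
Hence 1228932.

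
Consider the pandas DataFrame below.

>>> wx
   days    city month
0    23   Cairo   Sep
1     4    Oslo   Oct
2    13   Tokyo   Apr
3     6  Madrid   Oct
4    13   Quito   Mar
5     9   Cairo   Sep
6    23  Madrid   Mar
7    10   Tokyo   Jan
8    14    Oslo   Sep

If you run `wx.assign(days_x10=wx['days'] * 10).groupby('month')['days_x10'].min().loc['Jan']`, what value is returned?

add column days_x10 = wx['days'] * 10:
   days    city month  days_x10
0    23   Cairo   Sep       230
1     4    Oslo   Oct        40
2    13   Tokyo   Apr       130
3     6  Madrid   Oct        60
4    13   Quito   Mar       130
5     9   Cairo   Sep        90
6    23  Madrid   Mar       230
7    10   Tokyo   Jan       100
8    14    Oslo   Sep       140
group by month, min of days_x10:
month
Apr    130
Jan    100
Mar    130
Oct     40
Sep     90
Name: days_x10, dtype: int64
The value at index 'Jan' is 100.

100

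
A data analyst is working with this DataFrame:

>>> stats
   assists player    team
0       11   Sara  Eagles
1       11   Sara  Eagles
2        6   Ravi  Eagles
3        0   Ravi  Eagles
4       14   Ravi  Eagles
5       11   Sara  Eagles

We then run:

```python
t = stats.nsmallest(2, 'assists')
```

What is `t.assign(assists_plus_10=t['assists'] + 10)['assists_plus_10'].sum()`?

26

take 2 rows with smallest assists:
   assists player    team
3        0   Ravi  Eagles
2        6   Ravi  Eagles
add column assists_plus_10 = t['assists'] + 10:
   assists player    team  assists_plus_10
3        0   Ravi  Eagles               10
2        6   Ravi  Eagles               16
Taking the sum of column 'assists_plus_10' gives 26.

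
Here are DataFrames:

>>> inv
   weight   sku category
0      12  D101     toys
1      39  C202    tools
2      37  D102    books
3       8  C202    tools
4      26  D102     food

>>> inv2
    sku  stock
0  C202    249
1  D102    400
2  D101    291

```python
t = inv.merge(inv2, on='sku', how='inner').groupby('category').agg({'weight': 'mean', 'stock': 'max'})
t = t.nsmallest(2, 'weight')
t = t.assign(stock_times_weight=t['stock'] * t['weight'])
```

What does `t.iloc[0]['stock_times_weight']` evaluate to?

merge on 'sku' (how='inner') → 5 rows:
   weight   sku category  stock
0      12  D101     toys    291
1      39  C202    tools    249
2      37  D102    books    400
3       8  C202    tools    249
4      26  D102     food    400
group by category: mean(weight), max(stock):
          weight  stock
category               
books       37.0    400
food        26.0    400
tools       23.5    249
toys        12.0    291
take 2 rows with smallest weight:
          weight  stock
category               
toys        12.0    291
tools       23.5    249
add column stock_times_weight = t['stock'] * t['weight']:
          weight  stock  stock_times_weight
category                                   
toys        12.0    291              3492.0
tools       23.5    249              5851.5
The value at position 0, column 'stock_times_weight' is 3492.0.

3492.0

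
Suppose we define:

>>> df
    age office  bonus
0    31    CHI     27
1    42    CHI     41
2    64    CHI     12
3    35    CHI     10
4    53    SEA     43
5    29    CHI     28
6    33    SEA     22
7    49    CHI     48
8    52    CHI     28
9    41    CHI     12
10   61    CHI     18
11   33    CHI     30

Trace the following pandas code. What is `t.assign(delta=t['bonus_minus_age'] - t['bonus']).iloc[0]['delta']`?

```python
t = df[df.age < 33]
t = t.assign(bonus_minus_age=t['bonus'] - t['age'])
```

-31

filter rows where age < 33:
   age office  bonus
0   31    CHI     27
5   29    CHI     28
add column bonus_minus_age = t['bonus'] - t['age']:
   age office  bonus  bonus_minus_age
0   31    CHI     27               -4
5   29    CHI     28               -1
add column delta = t['bonus_minus_age'] - t['bonus']:
   age office  bonus  bonus_minus_age  delta
0   31    CHI     27               -4    -31
5   29    CHI     28               -1    -29
Hence -31.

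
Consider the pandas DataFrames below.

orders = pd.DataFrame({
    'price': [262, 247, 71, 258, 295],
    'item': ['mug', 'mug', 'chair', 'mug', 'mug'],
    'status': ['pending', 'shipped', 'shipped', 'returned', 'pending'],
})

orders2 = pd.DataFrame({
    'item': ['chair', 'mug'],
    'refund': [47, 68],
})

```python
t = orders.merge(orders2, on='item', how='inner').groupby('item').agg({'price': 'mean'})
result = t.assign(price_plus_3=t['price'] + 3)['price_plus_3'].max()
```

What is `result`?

merge on 'item' (how='inner') → 5 rows:
   price   item    status  refund
0    262    mug   pending      68
1    247    mug   shipped      68
2     71  chair   shipped      47
3    258    mug  returned      68
4    295    mug   pending      68
group by item, mean of price:
       price
item        
chair   71.0
mug    265.5
add column price_plus_3 = t['price'] + 3:
       price  price_plus_3
item                      
chair   71.0          74.0
mug    265.5         268.5

268.5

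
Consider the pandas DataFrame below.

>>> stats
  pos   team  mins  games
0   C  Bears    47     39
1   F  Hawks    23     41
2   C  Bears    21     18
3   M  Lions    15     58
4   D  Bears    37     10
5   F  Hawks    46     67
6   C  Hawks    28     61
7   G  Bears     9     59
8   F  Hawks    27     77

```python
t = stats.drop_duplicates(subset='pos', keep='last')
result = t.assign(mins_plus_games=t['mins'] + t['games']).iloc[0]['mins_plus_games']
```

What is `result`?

73

drop duplicate pos (keep=last):
  pos   team  mins  games
3   M  Lions    15     58
4   D  Bears    37     10
6   C  Hawks    28     61
7   G  Bears     9     59
8   F  Hawks    27     77
add column mins_plus_games = t['mins'] + t['games']:
  pos   team  mins  games  mins_plus_games
3   M  Lions    15     58               73
4   D  Bears    37     10               47
6   C  Hawks    28     61               89
7   G  Bears     9     59               68
8   F  Hawks    27     77              104
Hence 73.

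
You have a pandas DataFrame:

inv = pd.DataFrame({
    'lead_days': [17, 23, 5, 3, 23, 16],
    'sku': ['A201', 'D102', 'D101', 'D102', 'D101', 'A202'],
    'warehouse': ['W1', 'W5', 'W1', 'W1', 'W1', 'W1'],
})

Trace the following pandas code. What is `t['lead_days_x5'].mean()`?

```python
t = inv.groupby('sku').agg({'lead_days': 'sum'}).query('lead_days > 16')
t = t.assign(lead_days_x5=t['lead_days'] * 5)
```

group by sku, sum of lead_days:
      lead_days
sku            
A201         17
A202         16
D101         28
D102         26
filter rows where lead_days > 16:
      lead_days
sku            
A201         17
D101         28
D102         26
add column lead_days_x5 = t['lead_days'] * 5:
      lead_days  lead_days_x5
sku                          
A201         17            85
D101         28           140
D102         26           130
Finally, mean of column 'lead_days_x5' = 118.333333333.

118.333333333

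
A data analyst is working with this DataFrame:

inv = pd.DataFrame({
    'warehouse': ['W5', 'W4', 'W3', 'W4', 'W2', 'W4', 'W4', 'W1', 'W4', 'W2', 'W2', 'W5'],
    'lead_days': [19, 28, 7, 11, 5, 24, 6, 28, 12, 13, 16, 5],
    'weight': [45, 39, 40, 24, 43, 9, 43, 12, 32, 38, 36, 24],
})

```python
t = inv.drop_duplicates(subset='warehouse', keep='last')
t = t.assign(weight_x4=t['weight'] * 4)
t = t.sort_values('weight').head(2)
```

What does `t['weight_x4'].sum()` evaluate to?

144

drop duplicate warehouse (keep=last):
   warehouse  lead_days  weight
2         W3          7      40
7         W1         28      12
8         W4         12      32
10        W2         16      36
11        W5          5      24
add column weight_x4 = t['weight'] * 4:
   warehouse  lead_days  weight  weight_x4
2         W3          7      40        160
7         W1         28      12         48
8         W4         12      32        128
10        W2         16      36        144
11        W5          5      24         96
sort by weight:
   warehouse  lead_days  weight  weight_x4
7         W1         28      12         48
11        W5          5      24         96
8         W4         12      32        128
10        W2         16      36        144
2         W3          7      40        160
take first 2 rows:
   warehouse  lead_days  weight  weight_x4
7         W1         28      12         48
11        W5          5      24         96
sum of column 'weight_x4' → 144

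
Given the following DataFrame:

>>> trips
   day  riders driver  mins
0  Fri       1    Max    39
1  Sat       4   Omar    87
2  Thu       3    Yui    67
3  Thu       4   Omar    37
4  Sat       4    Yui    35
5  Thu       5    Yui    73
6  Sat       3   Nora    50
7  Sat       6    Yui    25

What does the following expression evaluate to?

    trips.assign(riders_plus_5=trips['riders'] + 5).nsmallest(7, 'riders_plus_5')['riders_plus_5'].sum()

59

add column riders_plus_5 = trips['riders'] + 5:
   day  riders driver  mins  riders_plus_5
0  Fri       1    Max    39              6
1  Sat       4   Omar    87              9
2  Thu       3    Yui    67              8
3  Thu       4   Omar    37              9
4  Sat       4    Yui    35              9
5  Thu       5    Yui    73             10
6  Sat       3   Nora    50              8
7  Sat       6    Yui    25             11
take 7 rows with smallest riders_plus_5:
   day  riders driver  mins  riders_plus_5
0  Fri       1    Max    39              6
2  Thu       3    Yui    67              8
6  Sat       3   Nora    50              8
1  Sat       4   Omar    87              9
3  Thu       4   Omar    37              9
4  Sat       4    Yui    35              9
5  Thu       5    Yui    73             10
Finally, sum of column 'riders_plus_5' = 59.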